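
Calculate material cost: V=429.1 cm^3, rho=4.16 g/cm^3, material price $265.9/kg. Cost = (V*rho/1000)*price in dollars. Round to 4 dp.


Mass = 429.1*4.16/1000 = 1.785056 kg
Cost = 1.785056 * 265.9 = 474.6464 $


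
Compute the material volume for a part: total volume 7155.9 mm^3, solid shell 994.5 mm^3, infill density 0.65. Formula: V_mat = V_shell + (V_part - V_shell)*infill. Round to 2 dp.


V_infill = (7155.9 - 994.5) * 0.65 = 4004.91
V_total = 994.5 + 4004.91 = 4999.41 mm^3


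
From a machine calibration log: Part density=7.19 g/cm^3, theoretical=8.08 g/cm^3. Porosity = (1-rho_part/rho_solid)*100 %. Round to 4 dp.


Porosity = (1-7.19/8.08)*100 = 11.0149 %


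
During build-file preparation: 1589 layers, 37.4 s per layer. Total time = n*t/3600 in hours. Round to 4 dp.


t = 1589 * 37.4 / 3600 = 16.5079 hrs


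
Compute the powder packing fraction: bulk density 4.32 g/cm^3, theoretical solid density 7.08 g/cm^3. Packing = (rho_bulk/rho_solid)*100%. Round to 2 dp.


Packing = (4.32/7.08)*100 = 61.02 %


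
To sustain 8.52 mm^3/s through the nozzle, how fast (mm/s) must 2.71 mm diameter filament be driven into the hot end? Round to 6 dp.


A = pi*(2.71/2)^2 = 5.768043
v = 8.52 / 5.768043 = 1.477104 mm/s


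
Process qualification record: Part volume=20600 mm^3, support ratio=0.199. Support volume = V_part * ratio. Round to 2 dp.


V_support = 20600 * 0.199 = 4099.4 mm^3


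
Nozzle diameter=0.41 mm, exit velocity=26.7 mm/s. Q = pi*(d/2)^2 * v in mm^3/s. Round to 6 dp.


A = pi*(0.41/2)^2 = 0.13202543 mm^2
Q = 0.13202543 * 26.7 = 3.525079 mm^3/s


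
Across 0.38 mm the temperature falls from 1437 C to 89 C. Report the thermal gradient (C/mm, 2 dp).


G = (1437-89)/0.38 = 3547.37 C/mm


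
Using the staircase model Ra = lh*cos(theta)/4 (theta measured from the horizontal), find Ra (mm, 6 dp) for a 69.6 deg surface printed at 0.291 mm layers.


Ra = 0.291 * cos(69.6) / 4 = 0.025359 mm


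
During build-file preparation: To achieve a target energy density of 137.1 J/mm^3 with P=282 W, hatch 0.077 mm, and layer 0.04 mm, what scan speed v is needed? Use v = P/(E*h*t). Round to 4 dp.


v = 282 / (137.1*0.077*0.04) = 667.8223 mm/s


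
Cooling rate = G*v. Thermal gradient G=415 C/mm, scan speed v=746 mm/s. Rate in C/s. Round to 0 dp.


CR = 415 * 746 = 309590 C/s


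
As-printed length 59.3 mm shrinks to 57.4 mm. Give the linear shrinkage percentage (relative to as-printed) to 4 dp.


Shrinkage = ((59.3-57.4)/59.3)*100 = 3.204 %


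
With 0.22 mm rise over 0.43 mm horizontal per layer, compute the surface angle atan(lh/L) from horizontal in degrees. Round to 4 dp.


angle = atan(0.22/0.43) = 27.0956 degrees


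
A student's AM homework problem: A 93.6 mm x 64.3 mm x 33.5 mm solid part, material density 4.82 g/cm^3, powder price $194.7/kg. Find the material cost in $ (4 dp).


V = 93.6 * 64.3 * 33.5 = 201619.08 mm^3 = 201.61908 cm^3
Mass = 201.61908 * 4.82 / 1000 = 0.97180397 kg
Cost = 0.97180397 * 194.7 = 189.2102 $


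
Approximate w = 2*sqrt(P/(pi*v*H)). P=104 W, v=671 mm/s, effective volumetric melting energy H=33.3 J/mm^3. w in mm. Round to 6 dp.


w = 2*sqrt(104/(pi*671*33.3)) = 0.076982 mm


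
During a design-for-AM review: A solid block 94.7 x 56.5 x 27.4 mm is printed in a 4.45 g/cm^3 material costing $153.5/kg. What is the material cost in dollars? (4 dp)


V = 94.7 * 56.5 * 27.4 = 146605.07 mm^3 = 146.60507 cm^3
Mass = 146.60507 * 4.45 / 1000 = 0.65239256 kg
Cost = 0.65239256 * 153.5 = 100.1423 $


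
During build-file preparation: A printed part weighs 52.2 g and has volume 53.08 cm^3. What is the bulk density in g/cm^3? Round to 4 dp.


rho = 52.2 / 53.08 = 0.9834 g/cm^3


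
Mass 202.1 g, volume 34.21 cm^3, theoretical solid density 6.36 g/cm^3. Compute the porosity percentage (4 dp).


rho_part = 202.1 / 34.21 = 5.90762935 g/cm^3
Porosity = (1 - 5.90762935/6.36)*100 = 7.1127 %


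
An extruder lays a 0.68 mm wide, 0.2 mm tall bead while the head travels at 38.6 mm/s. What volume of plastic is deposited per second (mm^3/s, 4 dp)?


Rate = 0.68 * 0.2 * 38.6 = 5.2496 mm^3/s


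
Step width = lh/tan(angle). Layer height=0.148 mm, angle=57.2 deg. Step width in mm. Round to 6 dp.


step = 0.148 / tan(57.2) = 0.095379 mm


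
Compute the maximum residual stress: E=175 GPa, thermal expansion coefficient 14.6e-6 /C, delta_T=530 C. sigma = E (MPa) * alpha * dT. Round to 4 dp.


sigma = 175*1000 * 14.6e-6 * 530 = 1354.15 MPa


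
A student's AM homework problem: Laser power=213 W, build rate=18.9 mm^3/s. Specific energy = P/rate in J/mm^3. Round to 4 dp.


SE = 213 / 18.9 = 11.2698 J/mm^3


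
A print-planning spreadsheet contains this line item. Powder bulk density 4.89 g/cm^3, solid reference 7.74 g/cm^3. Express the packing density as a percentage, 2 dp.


Packing = (4.89/7.74)*100 = 63.18 %


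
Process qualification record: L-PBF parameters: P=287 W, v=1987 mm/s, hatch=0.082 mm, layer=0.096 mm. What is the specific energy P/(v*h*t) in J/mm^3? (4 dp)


Build rate = 1987 * 0.082 * 0.096 = 15.641664 mm^3/s
SE = 287 / 15.641664 = 18.3484 J/mm^3


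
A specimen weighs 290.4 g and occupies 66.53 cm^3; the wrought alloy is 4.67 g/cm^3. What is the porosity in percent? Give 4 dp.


rho_part = 290.4 / 66.53 = 4.36494814 g/cm^3
Porosity = (1 - 4.36494814/4.67)*100 = 6.5322 %


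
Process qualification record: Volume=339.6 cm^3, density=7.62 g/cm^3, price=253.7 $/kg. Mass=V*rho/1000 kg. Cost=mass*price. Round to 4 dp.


Mass = 339.6*7.62/1000 = 2.587752 kg
Cost = 2.587752 * 253.7 = 656.5127 $


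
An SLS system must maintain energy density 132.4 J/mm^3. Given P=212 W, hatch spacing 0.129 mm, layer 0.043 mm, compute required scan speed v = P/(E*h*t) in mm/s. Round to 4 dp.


v = 212 / (132.4*0.129*0.043) = 288.6621 mm/s


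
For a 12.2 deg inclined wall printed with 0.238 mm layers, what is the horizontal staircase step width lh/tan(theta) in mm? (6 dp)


step = 0.238 / tan(12.2) = 1.100794 mm


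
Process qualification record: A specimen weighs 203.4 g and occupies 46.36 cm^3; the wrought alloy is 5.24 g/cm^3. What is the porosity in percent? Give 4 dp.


rho_part = 203.4 / 46.36 = 4.38740293 g/cm^3
Porosity = (1 - 4.38740293/5.24)*100 = 16.2709 %


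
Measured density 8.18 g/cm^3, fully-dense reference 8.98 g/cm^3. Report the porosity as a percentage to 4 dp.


Porosity = (1-8.18/8.98)*100 = 8.9087 %


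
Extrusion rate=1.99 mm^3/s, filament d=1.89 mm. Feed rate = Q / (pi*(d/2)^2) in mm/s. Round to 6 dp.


A = pi*(1.89/2)^2 = 2.805521
v = 1.99 / 2.805521 = 0.709316 mm/s


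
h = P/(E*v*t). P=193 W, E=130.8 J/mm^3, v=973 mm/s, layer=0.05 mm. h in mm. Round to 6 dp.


h = 193 / (130.8*973*0.05) = 0.03033 mm


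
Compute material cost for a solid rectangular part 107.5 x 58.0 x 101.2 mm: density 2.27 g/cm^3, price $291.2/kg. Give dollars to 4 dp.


V = 107.5 * 58.0 * 101.2 = 630982.0 mm^3 = 630.982 cm^3
Mass = 630.982 * 2.27 / 1000 = 1.43232914 kg
Cost = 1.43232914 * 291.2 = 417.0942 $


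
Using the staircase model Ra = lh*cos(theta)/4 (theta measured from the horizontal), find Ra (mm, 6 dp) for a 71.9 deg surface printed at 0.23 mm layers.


Ra = 0.23 * cos(71.9) / 4 = 0.017864 mm


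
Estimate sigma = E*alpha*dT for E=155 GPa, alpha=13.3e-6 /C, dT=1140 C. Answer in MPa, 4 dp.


sigma = 155*1000 * 13.3e-6 * 1140 = 2350.11 MPa


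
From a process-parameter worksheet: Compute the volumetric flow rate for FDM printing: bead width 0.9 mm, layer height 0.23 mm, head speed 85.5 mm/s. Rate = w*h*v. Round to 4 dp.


Rate = 0.9 * 0.23 * 85.5 = 17.6985 mm^3/s


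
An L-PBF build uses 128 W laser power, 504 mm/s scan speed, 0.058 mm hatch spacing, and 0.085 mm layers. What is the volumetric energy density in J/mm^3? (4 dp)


E = 128 / (504*0.058*0.085) = 51.5149 J/mm^3


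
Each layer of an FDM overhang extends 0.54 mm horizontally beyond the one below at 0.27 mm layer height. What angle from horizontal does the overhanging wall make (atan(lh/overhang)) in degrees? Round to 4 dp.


angle = atan(0.27/0.54) = 26.5651 degrees


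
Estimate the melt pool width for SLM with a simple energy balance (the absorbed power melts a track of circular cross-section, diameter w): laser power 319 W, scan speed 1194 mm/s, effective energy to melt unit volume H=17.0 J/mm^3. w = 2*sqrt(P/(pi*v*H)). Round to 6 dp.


w = 2*sqrt(319/(pi*1194*17.0)) = 0.141457 mm


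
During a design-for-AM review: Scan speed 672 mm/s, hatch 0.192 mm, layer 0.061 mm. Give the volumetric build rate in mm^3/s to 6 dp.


Rate = 672 * 0.192 * 0.061 = 7.870464 mm^3/s


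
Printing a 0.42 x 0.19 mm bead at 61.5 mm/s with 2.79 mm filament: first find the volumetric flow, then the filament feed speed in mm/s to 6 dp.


Q = 0.42 * 0.19 * 61.5 = 4.9077 mm^3/s
A_fil = pi*(2.79/2)^2 = 6.11361784 mm^2
v_feed = 4.9077 / 6.11361784 = 0.802749 mm/s


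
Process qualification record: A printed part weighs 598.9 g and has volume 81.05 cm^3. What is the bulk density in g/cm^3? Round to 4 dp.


rho = 598.9 / 81.05 = 7.3893 g/cm^3


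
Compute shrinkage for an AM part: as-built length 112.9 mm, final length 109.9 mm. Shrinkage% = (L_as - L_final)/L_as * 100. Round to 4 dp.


Shrinkage = ((112.9-109.9)/112.9)*100 = 2.6572 %


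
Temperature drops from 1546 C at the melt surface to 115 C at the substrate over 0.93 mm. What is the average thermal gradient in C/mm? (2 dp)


G = (1546-115)/0.93 = 1538.71 C/mm


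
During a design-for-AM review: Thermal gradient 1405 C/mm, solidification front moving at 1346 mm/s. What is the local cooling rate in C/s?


CR = 1405 * 1346 = 1891130 C/s


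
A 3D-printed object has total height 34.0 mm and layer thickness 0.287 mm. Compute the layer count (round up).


Layers = ceil(34.0/0.287) = 119


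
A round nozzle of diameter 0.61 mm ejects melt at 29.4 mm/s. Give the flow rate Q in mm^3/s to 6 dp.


A = pi*(0.61/2)^2 = 0.29224666 mm^2
Q = 0.29224666 * 29.4 = 8.592052 mm^3/s


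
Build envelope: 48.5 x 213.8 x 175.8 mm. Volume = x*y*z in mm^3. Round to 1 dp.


V = 48.5 * 213.8 * 175.8 = 1822922.9 mm^3


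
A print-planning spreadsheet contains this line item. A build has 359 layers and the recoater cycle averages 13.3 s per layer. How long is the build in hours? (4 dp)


t = 359 * 13.3 / 3600 = 1.3263 hrs


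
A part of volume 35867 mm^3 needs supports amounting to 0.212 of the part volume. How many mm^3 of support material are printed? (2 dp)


V_support = 35867 * 0.212 = 7603.8 mm^3


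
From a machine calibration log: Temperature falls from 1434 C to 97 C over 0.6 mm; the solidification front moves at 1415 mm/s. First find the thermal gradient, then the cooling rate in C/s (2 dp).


G = (1434-97)/0.6 = 2228.33333333 C/mm
CR = 2228.33333333 * 1415 = 3153091.67 C/s


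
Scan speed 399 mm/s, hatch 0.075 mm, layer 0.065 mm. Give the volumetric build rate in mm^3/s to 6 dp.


Rate = 399 * 0.075 * 0.065 = 1.945125 mm^3/s


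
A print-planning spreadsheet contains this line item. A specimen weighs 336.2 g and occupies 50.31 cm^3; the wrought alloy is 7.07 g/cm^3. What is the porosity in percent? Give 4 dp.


rho_part = 336.2 / 50.31 = 6.68256808 g/cm^3
Porosity = (1 - 6.68256808/7.07)*100 = 5.4799 %


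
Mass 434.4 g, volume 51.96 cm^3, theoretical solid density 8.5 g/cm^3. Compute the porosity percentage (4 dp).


rho_part = 434.4 / 51.96 = 8.36027714 g/cm^3
Porosity = (1 - 8.36027714/8.5)*100 = 1.6438 %


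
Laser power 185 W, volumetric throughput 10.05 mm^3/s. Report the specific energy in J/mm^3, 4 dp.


SE = 185 / 10.05 = 18.408 J/mm^3


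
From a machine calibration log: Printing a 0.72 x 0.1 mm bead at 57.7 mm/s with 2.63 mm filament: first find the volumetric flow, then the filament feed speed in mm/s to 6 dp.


Q = 0.72 * 0.1 * 57.7 = 4.1544 mm^3/s
A_fil = pi*(2.63/2)^2 = 5.43252056 mm^2
v_feed = 4.1544 / 5.43252056 = 0.764728 mm/s


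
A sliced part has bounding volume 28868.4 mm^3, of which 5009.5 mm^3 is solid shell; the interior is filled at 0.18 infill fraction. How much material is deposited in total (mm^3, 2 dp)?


V_infill = (28868.4 - 5009.5) * 0.18 = 4294.6
V_total = 5009.5 + 4294.6 = 9304.1 mm^3


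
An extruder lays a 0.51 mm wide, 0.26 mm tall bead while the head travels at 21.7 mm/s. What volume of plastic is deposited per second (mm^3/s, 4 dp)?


Rate = 0.51 * 0.26 * 21.7 = 2.8774 mm^3/s


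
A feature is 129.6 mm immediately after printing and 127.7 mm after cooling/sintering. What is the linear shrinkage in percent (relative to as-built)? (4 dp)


Shrinkage = ((129.6-127.7)/129.6)*100 = 1.466 %


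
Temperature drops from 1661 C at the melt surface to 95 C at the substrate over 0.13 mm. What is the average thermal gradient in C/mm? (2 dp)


G = (1661-95)/0.13 = 12046.15 C/mm


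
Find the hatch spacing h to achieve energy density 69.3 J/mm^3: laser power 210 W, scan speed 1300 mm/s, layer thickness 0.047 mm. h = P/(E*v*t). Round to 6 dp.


h = 210 / (69.3*1300*0.047) = 0.049596 mm


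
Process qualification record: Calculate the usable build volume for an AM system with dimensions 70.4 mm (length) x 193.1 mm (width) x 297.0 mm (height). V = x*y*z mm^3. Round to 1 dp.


V = 70.4 * 193.1 * 297.0 = 4037489.3 mm^3


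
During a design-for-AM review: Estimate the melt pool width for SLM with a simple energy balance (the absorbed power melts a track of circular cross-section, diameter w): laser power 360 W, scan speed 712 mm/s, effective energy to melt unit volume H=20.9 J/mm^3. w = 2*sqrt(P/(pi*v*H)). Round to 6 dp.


w = 2*sqrt(360/(pi*712*20.9)) = 0.175506 mm


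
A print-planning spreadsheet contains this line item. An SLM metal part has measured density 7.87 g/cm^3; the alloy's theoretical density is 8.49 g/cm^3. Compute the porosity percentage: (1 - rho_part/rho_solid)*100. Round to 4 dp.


Porosity = (1-7.87/8.49)*100 = 7.3027 %


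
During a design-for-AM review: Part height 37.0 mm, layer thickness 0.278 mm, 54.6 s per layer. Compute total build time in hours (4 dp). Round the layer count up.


Layers = ceil(37.0/0.278) = 134
t = 134 * 54.6 / 3600 = 2.0323 hrs


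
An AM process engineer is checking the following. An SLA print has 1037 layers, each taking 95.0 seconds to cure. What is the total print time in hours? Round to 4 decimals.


t = 1037 * 95.0 / 3600 = 27.3653 hrs


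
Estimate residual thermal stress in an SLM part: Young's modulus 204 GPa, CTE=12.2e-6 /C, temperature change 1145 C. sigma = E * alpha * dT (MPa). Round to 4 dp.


sigma = 204*1000 * 12.2e-6 * 1145 = 2849.676 MPa


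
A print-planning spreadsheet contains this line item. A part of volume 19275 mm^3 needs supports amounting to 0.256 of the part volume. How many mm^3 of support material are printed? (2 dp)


V_support = 19275 * 0.256 = 4934.4 mm^3


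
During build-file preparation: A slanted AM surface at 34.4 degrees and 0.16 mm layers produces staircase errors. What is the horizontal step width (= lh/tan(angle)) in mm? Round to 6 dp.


step = 0.16 / tan(34.4) = 0.233674 mm


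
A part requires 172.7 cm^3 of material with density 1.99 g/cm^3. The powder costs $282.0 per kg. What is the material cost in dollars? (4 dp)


Mass = 172.7*1.99/1000 = 0.343673 kg
Cost = 0.343673 * 282.0 = 96.9158 $


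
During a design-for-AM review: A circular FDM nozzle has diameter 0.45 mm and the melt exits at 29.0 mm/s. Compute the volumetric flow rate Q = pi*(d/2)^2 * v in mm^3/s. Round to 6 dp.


A = pi*(0.45/2)^2 = 0.15904313 mm^2
Q = 0.15904313 * 29.0 = 4.612251 mm^3/s


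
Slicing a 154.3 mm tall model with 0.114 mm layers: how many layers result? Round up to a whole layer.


Layers = ceil(154.3/0.114) = 1354


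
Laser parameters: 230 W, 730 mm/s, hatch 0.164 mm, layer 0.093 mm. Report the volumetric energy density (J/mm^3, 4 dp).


E = 230 / (730*0.164*0.093) = 20.6575 J/mm^3


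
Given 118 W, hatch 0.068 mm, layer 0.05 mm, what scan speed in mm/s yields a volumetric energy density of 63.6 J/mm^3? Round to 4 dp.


v = 118 / (63.6*0.068*0.05) = 545.69 mm/s


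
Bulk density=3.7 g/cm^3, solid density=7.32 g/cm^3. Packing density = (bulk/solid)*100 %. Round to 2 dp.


Packing = (3.7/7.32)*100 = 50.55 %


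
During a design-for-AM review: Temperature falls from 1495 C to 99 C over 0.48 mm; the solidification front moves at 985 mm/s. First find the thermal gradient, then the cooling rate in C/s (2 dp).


G = (1495-99)/0.48 = 2908.33333333 C/mm
CR = 2908.33333333 * 985 = 2864708.33 C/s


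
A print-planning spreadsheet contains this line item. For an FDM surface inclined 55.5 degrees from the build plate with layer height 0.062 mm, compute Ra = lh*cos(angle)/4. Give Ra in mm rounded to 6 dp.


Ra = 0.062 * cos(55.5) / 4 = 0.008779 mm


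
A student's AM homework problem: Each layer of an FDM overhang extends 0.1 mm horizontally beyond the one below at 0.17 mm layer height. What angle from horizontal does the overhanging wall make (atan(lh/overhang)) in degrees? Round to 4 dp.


angle = atan(0.17/0.1) = 59.5345 degrees


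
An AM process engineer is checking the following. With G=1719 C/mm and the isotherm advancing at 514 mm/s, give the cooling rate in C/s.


CR = 1719 * 514 = 883566 C/s


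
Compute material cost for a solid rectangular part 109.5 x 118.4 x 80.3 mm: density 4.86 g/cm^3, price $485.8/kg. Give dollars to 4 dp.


V = 109.5 * 118.4 * 80.3 = 1041073.44 mm^3 = 1041.07344 cm^3
Mass = 1041.07344 * 4.86 / 1000 = 5.05961692 kg
Cost = 5.05961692 * 485.8 = 2457.9619 $


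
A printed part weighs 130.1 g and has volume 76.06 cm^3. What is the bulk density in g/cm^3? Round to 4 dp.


rho = 130.1 / 76.06 = 1.7105 g/cm^3


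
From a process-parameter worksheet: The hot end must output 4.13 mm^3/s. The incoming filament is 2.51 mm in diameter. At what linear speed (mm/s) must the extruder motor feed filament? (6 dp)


A = pi*(2.51/2)^2 = 4.948087
v = 4.13 / 4.948087 = 0.834666 mm/s


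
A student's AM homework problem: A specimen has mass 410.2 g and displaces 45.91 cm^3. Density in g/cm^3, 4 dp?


rho = 410.2 / 45.91 = 8.9349 g/cm^3


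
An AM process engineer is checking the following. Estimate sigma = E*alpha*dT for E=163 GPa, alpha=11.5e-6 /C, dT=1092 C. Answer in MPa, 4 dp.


sigma = 163*1000 * 11.5e-6 * 1092 = 2046.954 MPa


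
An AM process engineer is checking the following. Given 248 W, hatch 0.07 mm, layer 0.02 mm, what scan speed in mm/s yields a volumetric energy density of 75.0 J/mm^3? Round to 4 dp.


v = 248 / (75.0*0.07*0.02) = 2361.9048 mm/s


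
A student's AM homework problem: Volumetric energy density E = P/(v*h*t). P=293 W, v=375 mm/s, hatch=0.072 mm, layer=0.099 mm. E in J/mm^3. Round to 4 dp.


E = 293 / (375*0.072*0.099) = 109.6147 J/mm^3


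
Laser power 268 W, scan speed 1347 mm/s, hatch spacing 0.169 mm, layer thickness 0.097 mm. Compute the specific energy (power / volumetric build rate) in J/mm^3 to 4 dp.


Build rate = 1347 * 0.169 * 0.097 = 22.081371 mm^3/s
SE = 268 / 22.081371 = 12.1369 J/mm^3


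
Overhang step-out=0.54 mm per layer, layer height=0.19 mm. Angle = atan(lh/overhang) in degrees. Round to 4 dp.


angle = atan(0.19/0.54) = 19.3845 degrees


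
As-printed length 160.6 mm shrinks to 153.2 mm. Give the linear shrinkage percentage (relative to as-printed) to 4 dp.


Shrinkage = ((160.6-153.2)/160.6)*100 = 4.6077 %


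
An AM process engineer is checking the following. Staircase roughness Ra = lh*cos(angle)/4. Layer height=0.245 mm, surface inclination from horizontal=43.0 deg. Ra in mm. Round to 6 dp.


Ra = 0.245 * cos(43.0) / 4 = 0.044795 mm


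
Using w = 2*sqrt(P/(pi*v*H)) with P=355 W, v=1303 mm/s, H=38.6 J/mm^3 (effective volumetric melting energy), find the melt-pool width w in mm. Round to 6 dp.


w = 2*sqrt(355/(pi*1303*38.6)) = 0.094799 mm


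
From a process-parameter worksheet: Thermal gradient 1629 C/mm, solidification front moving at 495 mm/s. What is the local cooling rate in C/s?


CR = 1629 * 495 = 806355 C/s


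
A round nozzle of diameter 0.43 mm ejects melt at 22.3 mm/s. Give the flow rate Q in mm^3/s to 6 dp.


A = pi*(0.43/2)^2 = 0.14522012 mm^2
Q = 0.14522012 * 22.3 = 3.238409 mm^3/s


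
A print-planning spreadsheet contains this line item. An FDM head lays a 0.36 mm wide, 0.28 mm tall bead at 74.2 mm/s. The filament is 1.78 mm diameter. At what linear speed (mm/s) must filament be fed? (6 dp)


Q = 0.36 * 0.28 * 74.2 = 7.47936 mm^3/s
A_fil = pi*(1.78/2)^2 = 2.48845554 mm^2
v_feed = 7.47936 / 2.48845554 = 3.005623 mm/s


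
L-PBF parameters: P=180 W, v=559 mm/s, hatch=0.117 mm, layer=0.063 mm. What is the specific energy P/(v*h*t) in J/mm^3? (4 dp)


Build rate = 559 * 0.117 * 0.063 = 4.120389 mm^3/s
SE = 180 / 4.120389 = 43.6852 J/mm^3


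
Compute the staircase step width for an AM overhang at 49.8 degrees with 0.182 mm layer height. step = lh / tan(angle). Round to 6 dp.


step = 0.182 / tan(49.8) = 0.153802 mm


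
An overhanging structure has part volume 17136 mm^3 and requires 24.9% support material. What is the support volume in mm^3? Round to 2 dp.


V_support = 17136 * 0.249 = 4266.86 mm^3


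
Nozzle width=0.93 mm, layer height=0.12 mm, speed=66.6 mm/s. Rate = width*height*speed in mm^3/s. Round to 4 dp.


Rate = 0.93 * 0.12 * 66.6 = 7.4326 mm^3/s


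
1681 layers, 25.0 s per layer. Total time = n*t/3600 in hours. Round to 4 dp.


t = 1681 * 25.0 / 3600 = 11.6736 hrs


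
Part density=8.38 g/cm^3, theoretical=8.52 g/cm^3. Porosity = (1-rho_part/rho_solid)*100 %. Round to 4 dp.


Porosity = (1-8.38/8.52)*100 = 1.6432 %


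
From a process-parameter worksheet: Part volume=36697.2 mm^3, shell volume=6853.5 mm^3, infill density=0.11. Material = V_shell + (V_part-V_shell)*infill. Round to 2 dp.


V_infill = (36697.2 - 6853.5) * 0.11 = 3282.81
V_total = 6853.5 + 3282.81 = 10136.31 mm^3


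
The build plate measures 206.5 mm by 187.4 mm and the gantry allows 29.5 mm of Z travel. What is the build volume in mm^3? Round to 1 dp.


V = 206.5 * 187.4 * 29.5 = 1141594.0 mm^3


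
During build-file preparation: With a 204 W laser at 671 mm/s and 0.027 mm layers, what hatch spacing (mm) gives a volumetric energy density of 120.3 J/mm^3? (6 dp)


h = 204 / (120.3*671*0.027) = 0.093601 mm


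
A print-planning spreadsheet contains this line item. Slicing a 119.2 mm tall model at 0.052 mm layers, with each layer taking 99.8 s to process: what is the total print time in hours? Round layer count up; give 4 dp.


Layers = ceil(119.2/0.052) = 2293
t = 2293 * 99.8 / 3600 = 63.5671 hrs


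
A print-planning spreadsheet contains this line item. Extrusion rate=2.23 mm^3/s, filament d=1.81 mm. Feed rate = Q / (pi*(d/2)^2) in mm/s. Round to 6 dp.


A = pi*(1.81/2)^2 = 2.573043
v = 2.23 / 2.573043 = 0.866678 mm/s


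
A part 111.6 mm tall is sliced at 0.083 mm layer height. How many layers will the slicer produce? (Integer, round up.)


Layers = ceil(111.6/0.083) = 1345


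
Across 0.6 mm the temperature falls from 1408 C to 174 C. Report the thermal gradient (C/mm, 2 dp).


G = (1408-174)/0.6 = 2056.67 C/mm


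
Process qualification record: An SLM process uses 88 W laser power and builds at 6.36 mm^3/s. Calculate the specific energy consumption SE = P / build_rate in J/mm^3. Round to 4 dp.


SE = 88 / 6.36 = 13.8365 J/mm^3


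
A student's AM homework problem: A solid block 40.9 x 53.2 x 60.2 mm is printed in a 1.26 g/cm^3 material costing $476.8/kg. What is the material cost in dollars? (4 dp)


V = 40.9 * 53.2 * 60.2 = 130987.976 mm^3 = 130.987976 cm^3
Mass = 130.987976 * 1.26 / 1000 = 0.16504485 kg
Cost = 0.16504485 * 476.8 = 78.6934 $


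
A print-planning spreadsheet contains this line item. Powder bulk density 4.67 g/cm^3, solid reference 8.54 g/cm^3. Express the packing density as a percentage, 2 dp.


Packing = (4.67/8.54)*100 = 54.68 %


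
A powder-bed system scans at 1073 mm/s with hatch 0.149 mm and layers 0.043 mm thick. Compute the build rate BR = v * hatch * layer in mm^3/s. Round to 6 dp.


Rate = 1073 * 0.149 * 0.043 = 6.874711 mm^3/s


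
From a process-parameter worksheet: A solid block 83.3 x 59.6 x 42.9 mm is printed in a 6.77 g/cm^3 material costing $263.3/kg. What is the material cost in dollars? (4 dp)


V = 83.3 * 59.6 * 42.9 = 212984.772 mm^3 = 212.984772 cm^3
Mass = 212.984772 * 6.77 / 1000 = 1.44190691 kg
Cost = 1.44190691 * 263.3 = 379.6541 $


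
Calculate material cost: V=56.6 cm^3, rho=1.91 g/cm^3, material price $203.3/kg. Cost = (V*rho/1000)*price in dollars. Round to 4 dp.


Mass = 56.6*1.91/1000 = 0.108106 kg
Cost = 0.108106 * 203.3 = 21.9779 $


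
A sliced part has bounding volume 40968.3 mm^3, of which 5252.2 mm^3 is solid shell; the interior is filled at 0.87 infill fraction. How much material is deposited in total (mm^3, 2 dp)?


V_infill = (40968.3 - 5252.2) * 0.87 = 31073.01
V_total = 5252.2 + 31073.01 = 36325.21 mm^3


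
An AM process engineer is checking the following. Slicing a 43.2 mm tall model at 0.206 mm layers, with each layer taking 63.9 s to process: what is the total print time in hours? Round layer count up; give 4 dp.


Layers = ceil(43.2/0.206) = 210
t = 210 * 63.9 / 3600 = 3.7275 hrs


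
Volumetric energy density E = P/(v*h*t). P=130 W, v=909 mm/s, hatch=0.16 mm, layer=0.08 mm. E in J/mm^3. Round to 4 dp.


E = 130 / (909*0.16*0.08) = 11.173 J/mm^3


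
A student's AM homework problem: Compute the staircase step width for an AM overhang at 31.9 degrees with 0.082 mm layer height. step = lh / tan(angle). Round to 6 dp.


step = 0.082 / tan(31.9) = 0.131739 mm


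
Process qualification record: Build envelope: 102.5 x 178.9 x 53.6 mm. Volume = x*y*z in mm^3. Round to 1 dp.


V = 102.5 * 178.9 * 53.6 = 982876.6 mm^3


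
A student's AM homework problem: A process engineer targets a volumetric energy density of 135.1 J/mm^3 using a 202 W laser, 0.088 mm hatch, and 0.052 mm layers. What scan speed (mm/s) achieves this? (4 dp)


v = 202 / (135.1*0.088*0.052) = 326.7458 mm/s


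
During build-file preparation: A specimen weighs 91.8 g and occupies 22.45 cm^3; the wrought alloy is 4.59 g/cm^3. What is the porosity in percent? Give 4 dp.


rho_part = 91.8 / 22.45 = 4.08908686 g/cm^3
Porosity = (1 - 4.08908686/4.59)*100 = 10.9131 %


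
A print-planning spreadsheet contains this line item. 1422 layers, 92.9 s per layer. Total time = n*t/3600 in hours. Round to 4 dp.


t = 1422 * 92.9 / 3600 = 36.6955 hrs


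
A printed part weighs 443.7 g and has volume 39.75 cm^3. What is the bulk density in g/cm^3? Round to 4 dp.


rho = 443.7 / 39.75 = 11.1623 g/cm^3


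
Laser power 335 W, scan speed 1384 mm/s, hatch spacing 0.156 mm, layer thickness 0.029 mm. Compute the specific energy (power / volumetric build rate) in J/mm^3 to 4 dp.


Build rate = 1384 * 0.156 * 0.029 = 6.261216 mm^3/s
SE = 335 / 6.261216 = 53.504 J/mm^3


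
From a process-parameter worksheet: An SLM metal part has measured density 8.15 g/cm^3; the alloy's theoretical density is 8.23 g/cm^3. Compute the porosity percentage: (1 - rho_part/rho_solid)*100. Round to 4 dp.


Porosity = (1-8.15/8.23)*100 = 0.9721 %


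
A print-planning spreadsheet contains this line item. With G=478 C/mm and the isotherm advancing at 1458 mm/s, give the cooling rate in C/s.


CR = 478 * 1458 = 696924 C/s


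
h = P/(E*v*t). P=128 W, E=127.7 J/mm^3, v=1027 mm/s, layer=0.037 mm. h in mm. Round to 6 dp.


h = 128 / (127.7*1027*0.037) = 0.026378 mm


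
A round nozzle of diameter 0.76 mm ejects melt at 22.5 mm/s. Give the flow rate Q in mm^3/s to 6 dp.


A = pi*(0.76/2)^2 = 0.45364598 mm^2
Q = 0.45364598 * 22.5 = 10.207035 mm^3/s


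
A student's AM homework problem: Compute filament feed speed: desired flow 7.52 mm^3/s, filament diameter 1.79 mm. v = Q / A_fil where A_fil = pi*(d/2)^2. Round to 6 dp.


A = pi*(1.79/2)^2 = 2.516494
v = 7.52 / 2.516494 = 2.988284 mm/s


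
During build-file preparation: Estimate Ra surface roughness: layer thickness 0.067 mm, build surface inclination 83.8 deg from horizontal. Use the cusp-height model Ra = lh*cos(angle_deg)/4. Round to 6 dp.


Ra = 0.067 * cos(83.8) / 4 = 0.001809 mm


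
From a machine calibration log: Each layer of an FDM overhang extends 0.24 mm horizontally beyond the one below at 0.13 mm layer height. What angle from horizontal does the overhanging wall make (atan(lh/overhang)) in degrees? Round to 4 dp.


angle = atan(0.13/0.24) = 28.4429 degrees


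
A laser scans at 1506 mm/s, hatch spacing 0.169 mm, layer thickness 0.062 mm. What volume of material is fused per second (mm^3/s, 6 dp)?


Rate = 1506 * 0.169 * 0.062 = 15.779868 mm^3/s


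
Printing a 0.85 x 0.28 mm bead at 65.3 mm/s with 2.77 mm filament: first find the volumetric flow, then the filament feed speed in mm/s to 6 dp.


Q = 0.85 * 0.28 * 65.3 = 15.5414 mm^3/s
A_fil = pi*(2.77/2)^2 = 6.02628157 mm^2
v_feed = 15.5414 / 6.02628157 = 2.578937 mm/s


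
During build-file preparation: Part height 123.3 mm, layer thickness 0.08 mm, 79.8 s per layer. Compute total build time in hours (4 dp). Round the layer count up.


Layers = ceil(123.3/0.08) = 1542
t = 1542 * 79.8 / 3600 = 34.181 hrs


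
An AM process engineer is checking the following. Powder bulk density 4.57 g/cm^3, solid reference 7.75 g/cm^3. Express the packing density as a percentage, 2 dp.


Packing = (4.57/7.75)*100 = 58.97 %


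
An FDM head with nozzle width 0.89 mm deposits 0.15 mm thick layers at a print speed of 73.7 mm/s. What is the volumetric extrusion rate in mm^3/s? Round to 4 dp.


Rate = 0.89 * 0.15 * 73.7 = 9.839 mm^3/s


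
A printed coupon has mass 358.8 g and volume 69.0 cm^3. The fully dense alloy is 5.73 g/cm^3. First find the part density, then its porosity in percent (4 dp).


rho_part = 358.8 / 69.0 = 5.2 g/cm^3
Porosity = (1 - 5.2/5.73)*100 = 9.2496 %


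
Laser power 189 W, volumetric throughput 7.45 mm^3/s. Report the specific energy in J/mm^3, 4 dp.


SE = 189 / 7.45 = 25.3691 J/mm^3


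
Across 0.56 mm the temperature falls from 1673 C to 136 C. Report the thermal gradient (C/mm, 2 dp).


G = (1673-136)/0.56 = 2744.64 C/mm


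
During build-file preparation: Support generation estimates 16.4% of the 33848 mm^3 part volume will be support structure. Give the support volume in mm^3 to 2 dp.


V_support = 33848 * 0.164 = 5551.07 mm^3


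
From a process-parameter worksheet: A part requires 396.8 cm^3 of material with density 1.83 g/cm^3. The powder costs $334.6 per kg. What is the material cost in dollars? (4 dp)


Mass = 396.8*1.83/1000 = 0.726144 kg
Cost = 0.726144 * 334.6 = 242.9678 $


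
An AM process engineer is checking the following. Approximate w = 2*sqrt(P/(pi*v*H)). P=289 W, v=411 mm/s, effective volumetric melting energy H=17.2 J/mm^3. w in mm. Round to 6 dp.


w = 2*sqrt(289/(pi*411*17.2)) = 0.228149 mm


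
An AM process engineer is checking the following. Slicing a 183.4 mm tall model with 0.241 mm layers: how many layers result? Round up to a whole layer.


Layers = ceil(183.4/0.241) = 761


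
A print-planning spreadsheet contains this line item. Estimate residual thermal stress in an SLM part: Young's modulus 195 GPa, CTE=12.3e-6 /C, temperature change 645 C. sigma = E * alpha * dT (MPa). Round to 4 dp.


sigma = 195*1000 * 12.3e-6 * 645 = 1547.0325 MPa


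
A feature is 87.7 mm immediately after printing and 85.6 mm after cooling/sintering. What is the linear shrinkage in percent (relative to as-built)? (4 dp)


Shrinkage = ((87.7-85.6)/87.7)*100 = 2.3945 %


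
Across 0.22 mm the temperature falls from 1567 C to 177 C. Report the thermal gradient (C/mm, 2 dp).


G = (1567-177)/0.22 = 6318.18 C/mm


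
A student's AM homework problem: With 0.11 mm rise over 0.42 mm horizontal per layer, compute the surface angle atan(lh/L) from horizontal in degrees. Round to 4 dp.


angle = atan(0.11/0.42) = 14.6764 degrees


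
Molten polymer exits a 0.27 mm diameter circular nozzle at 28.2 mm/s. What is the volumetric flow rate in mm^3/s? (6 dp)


A = pi*(0.27/2)^2 = 0.05725553 mm^2
Q = 0.05725553 * 28.2 = 1.614606 mm^3/s


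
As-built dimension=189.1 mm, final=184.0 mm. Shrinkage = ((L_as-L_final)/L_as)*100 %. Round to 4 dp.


Shrinkage = ((189.1-184.0)/189.1)*100 = 2.697 %


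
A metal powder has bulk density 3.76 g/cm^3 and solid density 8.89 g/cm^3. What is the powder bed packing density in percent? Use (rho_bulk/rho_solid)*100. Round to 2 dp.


Packing = (3.76/8.89)*100 = 42.29 %


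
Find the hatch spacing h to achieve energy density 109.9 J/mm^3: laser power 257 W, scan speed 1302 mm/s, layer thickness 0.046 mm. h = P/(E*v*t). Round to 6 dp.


h = 257 / (109.9*1302*0.046) = 0.039045 mm


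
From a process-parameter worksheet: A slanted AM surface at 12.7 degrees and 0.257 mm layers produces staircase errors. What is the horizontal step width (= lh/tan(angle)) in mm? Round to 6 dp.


step = 0.257 / tan(12.7) = 1.140399 mm


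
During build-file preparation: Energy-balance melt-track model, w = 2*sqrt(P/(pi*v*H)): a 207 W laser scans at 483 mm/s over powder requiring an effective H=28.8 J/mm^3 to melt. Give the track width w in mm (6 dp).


w = 2*sqrt(207/(pi*483*28.8)) = 0.137648 mm


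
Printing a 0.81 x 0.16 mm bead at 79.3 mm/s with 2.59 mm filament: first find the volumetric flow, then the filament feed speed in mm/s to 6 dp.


Q = 0.81 * 0.16 * 79.3 = 10.27728 mm^3/s
A_fil = pi*(2.59/2)^2 = 5.26852942 mm^2
v_feed = 10.27728 / 5.26852942 = 1.950692 mm/s


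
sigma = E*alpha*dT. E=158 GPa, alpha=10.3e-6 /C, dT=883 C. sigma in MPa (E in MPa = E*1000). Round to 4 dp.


sigma = 158*1000 * 10.3e-6 * 883 = 1436.9942 MPa


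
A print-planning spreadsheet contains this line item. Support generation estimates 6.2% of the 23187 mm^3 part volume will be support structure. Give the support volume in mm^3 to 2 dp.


V_support = 23187 * 0.062 = 1437.59 mm^3


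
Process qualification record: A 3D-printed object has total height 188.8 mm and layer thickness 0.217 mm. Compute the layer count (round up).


Layers = ceil(188.8/0.217) = 871


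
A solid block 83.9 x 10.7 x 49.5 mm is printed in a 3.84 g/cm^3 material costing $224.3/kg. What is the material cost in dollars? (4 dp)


V = 83.9 * 10.7 * 49.5 = 44437.635 mm^3 = 44.437635 cm^3
Mass = 44.437635 * 3.84 / 1000 = 0.17064052 kg
Cost = 0.17064052 * 224.3 = 38.2747 $


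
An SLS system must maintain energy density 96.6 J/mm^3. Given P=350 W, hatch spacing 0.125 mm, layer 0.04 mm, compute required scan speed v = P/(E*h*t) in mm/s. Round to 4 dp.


v = 350 / (96.6*0.125*0.04) = 724.6377 mm/s


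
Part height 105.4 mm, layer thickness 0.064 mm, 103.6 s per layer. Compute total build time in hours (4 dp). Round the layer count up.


Layers = ceil(105.4/0.064) = 1647
t = 1647 * 103.6 / 3600 = 47.397 hrs


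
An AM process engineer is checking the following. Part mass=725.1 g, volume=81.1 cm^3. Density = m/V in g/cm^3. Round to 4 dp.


rho = 725.1 / 81.1 = 8.9408 g/cm^3


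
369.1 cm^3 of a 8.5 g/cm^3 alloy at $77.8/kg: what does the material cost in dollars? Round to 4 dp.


Mass = 369.1*8.5/1000 = 3.13735 kg
Cost = 3.13735 * 77.8 = 244.0858 $


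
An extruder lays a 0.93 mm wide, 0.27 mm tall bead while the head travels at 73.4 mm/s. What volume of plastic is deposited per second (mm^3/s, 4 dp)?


Rate = 0.93 * 0.27 * 73.4 = 18.4307 mm^3/s


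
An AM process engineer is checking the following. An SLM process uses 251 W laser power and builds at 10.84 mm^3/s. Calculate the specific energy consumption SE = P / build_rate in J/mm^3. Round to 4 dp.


SE = 251 / 10.84 = 23.155 J/mm^3


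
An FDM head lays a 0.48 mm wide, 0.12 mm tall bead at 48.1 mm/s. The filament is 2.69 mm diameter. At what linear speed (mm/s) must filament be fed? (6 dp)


Q = 0.48 * 0.12 * 48.1 = 2.77056 mm^3/s
A_fil = pi*(2.69/2)^2 = 5.68321965 mm^2
v_feed = 2.77056 / 5.68321965 = 0.487498 mm/s


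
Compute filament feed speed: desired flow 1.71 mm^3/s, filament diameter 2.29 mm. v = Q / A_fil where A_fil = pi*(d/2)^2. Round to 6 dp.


A = pi*(2.29/2)^2 = 4.118707
v = 1.71 / 4.118707 = 0.415179 mm/s


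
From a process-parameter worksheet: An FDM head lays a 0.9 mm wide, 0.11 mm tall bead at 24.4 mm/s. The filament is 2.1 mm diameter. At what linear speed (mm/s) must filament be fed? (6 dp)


Q = 0.9 * 0.11 * 24.4 = 2.4156 mm^3/s
A_fil = pi*(2.1/2)^2 = 3.4636059 mm^2
v_feed = 2.4156 / 3.4636059 = 0.697423 mm/s


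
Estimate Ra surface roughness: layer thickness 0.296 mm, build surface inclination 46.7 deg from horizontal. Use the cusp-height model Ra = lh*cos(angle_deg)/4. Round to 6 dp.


Ra = 0.296 * cos(46.7) / 4 = 0.050751 mm


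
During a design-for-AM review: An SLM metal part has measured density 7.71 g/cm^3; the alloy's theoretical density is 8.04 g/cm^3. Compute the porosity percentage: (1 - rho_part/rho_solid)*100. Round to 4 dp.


Porosity = (1-7.71/8.04)*100 = 4.1045 %


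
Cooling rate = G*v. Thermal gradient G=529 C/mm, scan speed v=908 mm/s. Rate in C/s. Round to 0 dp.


CR = 529 * 908 = 480332 C/s


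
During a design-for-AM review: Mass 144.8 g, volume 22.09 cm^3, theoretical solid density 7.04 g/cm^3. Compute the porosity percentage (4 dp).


rho_part = 144.8 / 22.09 = 6.55500226 g/cm^3
Porosity = (1 - 6.55500226/7.04)*100 = 6.8892 %


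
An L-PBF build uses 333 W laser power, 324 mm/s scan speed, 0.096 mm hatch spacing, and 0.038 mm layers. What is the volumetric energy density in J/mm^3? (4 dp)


E = 333 / (324*0.096*0.038) = 281.7373 J/mm^3


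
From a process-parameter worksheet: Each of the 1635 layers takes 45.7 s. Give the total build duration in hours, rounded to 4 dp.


t = 1635 * 45.7 / 3600 = 20.7554 hrs


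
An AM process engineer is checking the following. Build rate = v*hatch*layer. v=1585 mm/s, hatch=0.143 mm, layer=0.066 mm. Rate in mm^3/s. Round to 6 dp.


Rate = 1585 * 0.143 * 0.066 = 14.95923 mm^3/s


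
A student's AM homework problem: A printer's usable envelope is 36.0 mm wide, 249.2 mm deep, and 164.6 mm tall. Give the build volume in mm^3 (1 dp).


V = 36.0 * 249.2 * 164.6 = 1476659.5 mm^3


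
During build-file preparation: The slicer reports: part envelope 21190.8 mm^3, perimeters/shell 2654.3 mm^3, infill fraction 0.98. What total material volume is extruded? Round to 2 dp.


V_infill = (21190.8 - 2654.3) * 0.98 = 18165.77
V_total = 2654.3 + 18165.77 = 20820.07 mm^3


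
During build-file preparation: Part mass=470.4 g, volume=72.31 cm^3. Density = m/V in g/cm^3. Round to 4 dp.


rho = 470.4 / 72.31 = 6.5053 g/cm^3


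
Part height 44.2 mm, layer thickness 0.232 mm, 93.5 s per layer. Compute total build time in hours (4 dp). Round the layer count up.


Layers = ceil(44.2/0.232) = 191
t = 191 * 93.5 / 3600 = 4.9607 hrs


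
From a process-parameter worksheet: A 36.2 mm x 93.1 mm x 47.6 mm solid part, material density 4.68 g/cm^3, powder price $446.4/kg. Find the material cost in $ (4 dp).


V = 36.2 * 93.1 * 47.6 = 160422.472 mm^3 = 160.422472 cm^3
Mass = 160.422472 * 4.68 / 1000 = 0.75077717 kg
Cost = 0.75077717 * 446.4 = 335.1469 $


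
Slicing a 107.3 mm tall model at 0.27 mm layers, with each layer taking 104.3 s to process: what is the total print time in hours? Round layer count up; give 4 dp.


Layers = ceil(107.3/0.27) = 398
t = 398 * 104.3 / 3600 = 11.5309 hrs
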